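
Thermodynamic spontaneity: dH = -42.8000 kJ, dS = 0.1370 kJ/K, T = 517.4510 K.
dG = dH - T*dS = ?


T*dS = 517.4510 * 0.1370 = 70.8908 kJ
dG = -42.8000 - 70.8908 = -113.6908 kJ (spontaneous)

dG = -113.6908 kJ, spontaneous


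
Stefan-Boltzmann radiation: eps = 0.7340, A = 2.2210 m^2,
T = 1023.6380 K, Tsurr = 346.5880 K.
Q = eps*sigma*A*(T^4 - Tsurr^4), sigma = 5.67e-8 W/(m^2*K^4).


T^4 = 1.0980e+12
Tsurr^4 = 1.4430e+10
Q = 0.7340 * 5.67e-8 * 2.2210 * 1.0835e+12 = 100153.8961 W

100153.8961 W


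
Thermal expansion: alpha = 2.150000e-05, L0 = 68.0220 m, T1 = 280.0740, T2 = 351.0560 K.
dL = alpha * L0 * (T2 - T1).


dT = 70.9820 K
dL = 2.150000e-05 * 68.0220 * 70.9820 = 0.103809 m
L_final = 68.125809 m

dL = 0.103809 m


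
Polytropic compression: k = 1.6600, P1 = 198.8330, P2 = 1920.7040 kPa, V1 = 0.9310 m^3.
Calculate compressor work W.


(k-1)/k = 0.3976
(P2/P1)^exp = 2.4639
W = 2.5152 * 198.8330 * 0.9310 * (2.4639 - 1) = 681.5547 kJ

681.5547 kJ


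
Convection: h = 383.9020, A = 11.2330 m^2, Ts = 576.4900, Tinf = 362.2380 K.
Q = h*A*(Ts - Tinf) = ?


dT = 214.2520 K
Q = 383.9020 * 11.2330 * 214.2520 = 923934.1471 W

923934.1471 W


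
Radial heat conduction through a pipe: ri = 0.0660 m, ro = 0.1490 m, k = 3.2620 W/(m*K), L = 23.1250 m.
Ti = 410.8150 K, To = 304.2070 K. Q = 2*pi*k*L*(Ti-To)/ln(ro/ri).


dT = 106.6080 K
ln(ro/ri) = 0.8143
Q = 2*pi*3.2620*23.1250*106.6080 / 0.8143 = 62051.9490 W

62051.9490 W


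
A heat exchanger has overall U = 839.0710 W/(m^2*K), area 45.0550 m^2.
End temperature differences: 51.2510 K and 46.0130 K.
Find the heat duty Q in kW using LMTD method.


LMTD = 48.5849 K
Q = 839.0710 * 45.0550 * 48.5849 = 1836722.1410 W = 1836.7221 kW

1836.7221 kW


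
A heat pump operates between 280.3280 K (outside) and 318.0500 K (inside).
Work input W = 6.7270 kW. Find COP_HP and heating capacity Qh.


COP = 318.0500 / 37.7220 = 8.4314
Qh = 8.4314 * 6.7270 = 56.7182 kW

COP = 8.4314, Qh = 56.7182 kW


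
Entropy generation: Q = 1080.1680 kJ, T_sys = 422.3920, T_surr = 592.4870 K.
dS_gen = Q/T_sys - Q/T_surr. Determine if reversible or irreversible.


dS_sys = 1080.1680/422.3920 = 2.5573 kJ/K
dS_surr = -1080.1680/592.4870 = -1.8231 kJ/K
dS_gen = 2.5573 - 1.8231 = 0.7342 kJ/K (irreversible)

dS_gen = 0.7342 kJ/K, irreversible


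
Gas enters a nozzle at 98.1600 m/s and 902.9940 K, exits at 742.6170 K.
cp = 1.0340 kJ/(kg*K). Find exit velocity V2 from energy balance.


dT = 160.3770 K
2*cp*1000*dT = 331659.6360
V1^2 = 9635.3856
V2 = sqrt(341295.0216) = 584.2046 m/s

584.2046 m/s


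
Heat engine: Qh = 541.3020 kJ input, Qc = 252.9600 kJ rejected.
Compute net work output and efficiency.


W = 541.3020 - 252.9600 = 288.3420 kJ
eta = 288.3420 / 541.3020 = 0.5327 = 53.2682%

W = 288.3420 kJ, eta = 53.2682%


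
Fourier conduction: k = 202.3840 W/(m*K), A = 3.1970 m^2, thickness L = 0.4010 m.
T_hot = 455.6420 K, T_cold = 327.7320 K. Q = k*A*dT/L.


dT = 127.9100 K
Q = 202.3840 * 3.1970 * 127.9100 / 0.4010 = 206385.3840 W

206385.3840 W


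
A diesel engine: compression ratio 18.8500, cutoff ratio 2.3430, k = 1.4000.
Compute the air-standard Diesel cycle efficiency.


r^(k-1) = 3.2369
rc^k = 3.2937
eta = 0.6231 = 62.3119%

62.3119%


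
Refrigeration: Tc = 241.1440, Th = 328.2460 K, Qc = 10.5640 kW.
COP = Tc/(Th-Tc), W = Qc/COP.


COP = 241.1440 / 87.1020 = 2.7685
W = 10.5640 / 2.7685 = 3.8158 kW

COP = 2.7685, W = 3.8158 kW


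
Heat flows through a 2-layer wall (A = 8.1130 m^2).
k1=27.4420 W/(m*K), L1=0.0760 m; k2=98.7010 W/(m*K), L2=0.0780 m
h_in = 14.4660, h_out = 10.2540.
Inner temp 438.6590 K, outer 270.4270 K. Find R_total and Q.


R_conv_in = 1/(14.4660*8.1130) = 0.0085
R_1 = 0.0760/(27.4420*8.1130) = 0.0003
R_2 = 0.0780/(98.7010*8.1130) = 9.7407e-05
R_conv_out = 1/(10.2540*8.1130) = 0.0120
R_total = 0.0210 K/W
Q = 168.2320 / 0.0210 = 8018.7066 W

R_total = 0.0210 K/W, Q = 8018.7066 W


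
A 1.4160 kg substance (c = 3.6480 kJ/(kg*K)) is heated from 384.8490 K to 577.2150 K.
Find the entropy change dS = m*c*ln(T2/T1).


T2/T1 = 1.4998
ln(T2/T1) = 0.4054
dS = 1.4160 * 3.6480 * 0.4054 = 2.0939 kJ/K

2.0939 kJ/K


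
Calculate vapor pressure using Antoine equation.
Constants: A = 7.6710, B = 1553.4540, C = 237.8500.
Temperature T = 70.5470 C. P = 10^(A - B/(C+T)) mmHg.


C+T = 308.3970
B/(C+T) = 5.0372
log10(P) = 7.6710 - 5.0372 = 2.6338
P = 10^2.6338 = 430.3392 mmHg

430.3392 mmHg


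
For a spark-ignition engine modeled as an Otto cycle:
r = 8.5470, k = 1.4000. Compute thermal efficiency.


r^(k-1) = 2.3590
eta = 1 - 1/2.3590 = 0.5761 = 57.6089%

57.6089%


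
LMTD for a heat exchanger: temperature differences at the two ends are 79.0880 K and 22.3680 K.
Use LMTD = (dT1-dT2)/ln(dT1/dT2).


dT1/dT2 = 3.5358
ln(dT1/dT2) = 1.2629
LMTD = 56.7200 / 1.2629 = 44.9114 K

44.9114 K


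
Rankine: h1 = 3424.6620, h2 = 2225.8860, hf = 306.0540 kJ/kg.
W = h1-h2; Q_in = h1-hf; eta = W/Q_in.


W = 1198.7760 kJ/kg
Q_in = 3118.6080 kJ/kg
eta = 0.3844 = 38.4395%

eta = 38.4395%


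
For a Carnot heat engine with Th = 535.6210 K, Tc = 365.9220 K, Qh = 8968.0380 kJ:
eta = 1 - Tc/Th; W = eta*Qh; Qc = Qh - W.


eta = 1 - 365.9220/535.6210 = 0.3168
W = 0.3168 * 8968.0380 = 2841.3133 kJ
Qc = 8968.0380 - 2841.3133 = 6126.7247 kJ

eta = 31.6827%, W = 2841.3133 kJ, Qc = 6126.7247 kJ


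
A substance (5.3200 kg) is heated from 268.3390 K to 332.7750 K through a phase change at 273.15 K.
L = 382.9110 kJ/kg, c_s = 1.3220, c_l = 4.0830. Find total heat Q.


Q1 (sensible, solid) = 5.3200 * 1.3220 * 4.8110 = 33.8360 kJ
Q2 (latent) = 5.3200 * 382.9110 = 2037.0865 kJ
Q3 (sensible, liquid) = 5.3200 * 4.0830 * 59.6250 = 1295.1480 kJ
Q_total = 3366.0705 kJ

3366.0705 kJ


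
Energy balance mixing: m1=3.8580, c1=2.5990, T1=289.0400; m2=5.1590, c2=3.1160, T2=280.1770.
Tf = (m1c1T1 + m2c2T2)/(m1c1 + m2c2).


num = 7402.1570
den = 26.1024
Tf = 283.5816 K

283.5816 K


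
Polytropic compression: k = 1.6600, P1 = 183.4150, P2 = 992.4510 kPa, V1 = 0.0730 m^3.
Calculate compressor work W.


(k-1)/k = 0.3976
(P2/P1)^exp = 1.9568
W = 2.5152 * 183.4150 * 0.0730 * (1.9568 - 1) = 32.2207 kJ

32.2207 kJ


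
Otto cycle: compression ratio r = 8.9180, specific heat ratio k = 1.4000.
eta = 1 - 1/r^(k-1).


r^(k-1) = 2.3994
eta = 1 - 1/2.3994 = 0.5832 = 58.3233%

58.3233%


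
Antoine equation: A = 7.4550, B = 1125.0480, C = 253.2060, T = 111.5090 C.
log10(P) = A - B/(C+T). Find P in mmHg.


C+T = 364.7150
B/(C+T) = 3.0847
log10(P) = 7.4550 - 3.0847 = 4.3703
P = 10^4.3703 = 23456.7633 mmHg

23456.7633 mmHg


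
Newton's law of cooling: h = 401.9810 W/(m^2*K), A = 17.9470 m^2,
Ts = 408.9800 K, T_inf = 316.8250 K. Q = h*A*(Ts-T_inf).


dT = 92.1550 K
Q = 401.9810 * 17.9470 * 92.1550 = 664838.7014 W

664838.7014 W


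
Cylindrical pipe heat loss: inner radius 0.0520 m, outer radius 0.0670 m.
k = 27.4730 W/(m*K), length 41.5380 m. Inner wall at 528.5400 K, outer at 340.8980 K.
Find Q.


dT = 187.6420 K
ln(ro/ri) = 0.2534
Q = 2*pi*27.4730*41.5380*187.6420 / 0.2534 = 5308492.1285 W

5308492.1285 W


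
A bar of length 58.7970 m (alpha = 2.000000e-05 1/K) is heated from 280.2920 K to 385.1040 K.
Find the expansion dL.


dT = 104.8120 K
dL = 2.000000e-05 * 58.7970 * 104.8120 = 0.123253 m
L_final = 58.920253 m

dL = 0.123253 m


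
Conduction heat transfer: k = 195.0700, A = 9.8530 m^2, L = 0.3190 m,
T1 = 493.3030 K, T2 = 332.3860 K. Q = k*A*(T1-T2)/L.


dT = 160.9170 K
Q = 195.0700 * 9.8530 * 160.9170 / 0.3190 = 969550.0008 W

969550.0008 W


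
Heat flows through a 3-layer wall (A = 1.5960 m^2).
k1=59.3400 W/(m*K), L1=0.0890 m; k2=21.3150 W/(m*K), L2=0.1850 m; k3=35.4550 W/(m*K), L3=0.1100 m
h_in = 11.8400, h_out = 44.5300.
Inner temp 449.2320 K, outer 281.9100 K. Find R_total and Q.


R_conv_in = 1/(11.8400*1.5960) = 0.0529
R_1 = 0.0890/(59.3400*1.5960) = 0.0009
R_2 = 0.1850/(21.3150*1.5960) = 0.0054
R_3 = 0.1100/(35.4550*1.5960) = 0.0019
R_conv_out = 1/(44.5300*1.5960) = 0.0141
R_total = 0.0753 K/W
Q = 167.3220 / 0.0753 = 2221.7183 W

R_total = 0.0753 K/W, Q = 2221.7183 W


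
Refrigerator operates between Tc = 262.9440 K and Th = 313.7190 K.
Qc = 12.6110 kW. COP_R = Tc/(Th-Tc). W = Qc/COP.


COP = 262.9440 / 50.7750 = 5.1786
W = 12.6110 / 5.1786 = 2.4352 kW

COP = 5.1786, W = 2.4352 kW


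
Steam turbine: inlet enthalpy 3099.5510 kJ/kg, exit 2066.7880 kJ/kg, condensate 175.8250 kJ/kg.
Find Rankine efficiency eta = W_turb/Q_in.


W = 1032.7630 kJ/kg
Q_in = 2923.7260 kJ/kg
eta = 0.3532 = 35.3235%

eta = 35.3235%


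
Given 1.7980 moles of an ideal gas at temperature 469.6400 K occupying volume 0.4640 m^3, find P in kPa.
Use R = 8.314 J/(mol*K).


P = nRT/V = 1.7980 * 8.314 * 469.6400 / 0.4640
= 7020.4474 / 0.4640 = 15130.2745 Pa = 15.1303 kPa

15.1303 kPa


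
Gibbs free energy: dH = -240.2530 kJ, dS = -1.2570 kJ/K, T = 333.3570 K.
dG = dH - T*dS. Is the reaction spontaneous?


T*dS = 333.3570 * -1.2570 = -419.0297 kJ
dG = -240.2530 + 419.0297 = 178.7767 kJ (non-spontaneous)

dG = 178.7767 kJ, non-spontaneous


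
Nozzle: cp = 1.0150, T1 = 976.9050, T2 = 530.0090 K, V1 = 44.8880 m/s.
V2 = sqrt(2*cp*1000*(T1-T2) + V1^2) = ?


dT = 446.8960 K
2*cp*1000*dT = 907198.8800
V1^2 = 2014.9325
V2 = sqrt(909213.8125) = 953.5270 m/s

953.5270 m/s


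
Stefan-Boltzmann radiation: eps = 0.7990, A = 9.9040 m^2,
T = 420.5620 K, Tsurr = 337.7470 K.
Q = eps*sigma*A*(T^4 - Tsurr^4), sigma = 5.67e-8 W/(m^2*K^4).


T^4 = 3.1284e+10
Tsurr^4 = 1.3013e+10
Q = 0.7990 * 5.67e-8 * 9.9040 * 1.8271e+10 = 8197.9871 W

8197.9871 W


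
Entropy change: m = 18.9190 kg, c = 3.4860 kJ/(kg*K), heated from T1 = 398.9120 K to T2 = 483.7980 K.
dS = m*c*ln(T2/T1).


T2/T1 = 1.2128
ln(T2/T1) = 0.1929
dS = 18.9190 * 3.4860 * 0.1929 = 12.7238 kJ/K

12.7238 kJ/K


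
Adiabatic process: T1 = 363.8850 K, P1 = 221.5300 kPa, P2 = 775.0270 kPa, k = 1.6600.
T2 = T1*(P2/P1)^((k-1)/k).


(k-1)/k = 0.3976
(P2/P1)^exp = 1.6453
T2 = 363.8850 * 1.6453 = 598.6973 K

598.6973 K


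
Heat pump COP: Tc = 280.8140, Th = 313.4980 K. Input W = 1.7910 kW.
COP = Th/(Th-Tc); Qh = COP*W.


COP = 313.4980 / 32.6840 = 9.5918
Qh = 9.5918 * 1.7910 = 17.1789 kW

COP = 9.5918, Qh = 17.1789 kW


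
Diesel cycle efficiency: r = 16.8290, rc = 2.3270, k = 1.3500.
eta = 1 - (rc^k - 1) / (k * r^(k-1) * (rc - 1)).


r^(k-1) = 2.6861
rc^k = 3.1273
eta = 0.5579 = 55.7909%

55.7909%


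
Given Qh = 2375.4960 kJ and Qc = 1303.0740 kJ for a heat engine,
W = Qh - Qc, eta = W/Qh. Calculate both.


W = 2375.4960 - 1303.0740 = 1072.4220 kJ
eta = 1072.4220 / 2375.4960 = 0.4515 = 45.1452%

W = 1072.4220 kJ, eta = 45.1452%


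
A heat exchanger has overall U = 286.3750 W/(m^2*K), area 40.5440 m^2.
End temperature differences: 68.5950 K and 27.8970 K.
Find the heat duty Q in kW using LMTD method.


LMTD = 45.2351 K
Q = 286.3750 * 40.5440 * 45.2351 = 525214.6192 W = 525.2146 kW

525.2146 kW


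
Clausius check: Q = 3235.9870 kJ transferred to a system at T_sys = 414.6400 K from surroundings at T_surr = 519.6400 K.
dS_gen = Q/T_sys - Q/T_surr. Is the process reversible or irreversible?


dS_sys = 3235.9870/414.6400 = 7.8043 kJ/K
dS_surr = -3235.9870/519.6400 = -6.2274 kJ/K
dS_gen = 7.8043 - 6.2274 = 1.5770 kJ/K (irreversible)

dS_gen = 1.5770 kJ/K, irreversible


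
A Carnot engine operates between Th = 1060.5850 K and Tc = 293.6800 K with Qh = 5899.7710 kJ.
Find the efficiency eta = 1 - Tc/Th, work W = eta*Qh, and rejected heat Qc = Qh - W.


eta = 1 - 293.6800/1060.5850 = 0.7231
W = 0.7231 * 5899.7710 = 4266.1021 kJ
Qc = 5899.7710 - 4266.1021 = 1633.6689 kJ

eta = 72.3096%, W = 4266.1021 kJ, Qc = 1633.6689 kJ


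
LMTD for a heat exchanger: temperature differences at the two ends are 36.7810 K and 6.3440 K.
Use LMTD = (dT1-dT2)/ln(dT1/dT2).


dT1/dT2 = 5.7978
ln(dT1/dT2) = 1.7575
LMTD = 30.4370 / 1.7575 = 17.3186 K

17.3186 K


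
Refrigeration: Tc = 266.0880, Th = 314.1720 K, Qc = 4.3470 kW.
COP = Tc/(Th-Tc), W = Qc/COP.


COP = 266.0880 / 48.0840 = 5.5338
W = 4.3470 / 5.5338 = 0.7855 kW

COP = 5.5338, W = 0.7855 kW


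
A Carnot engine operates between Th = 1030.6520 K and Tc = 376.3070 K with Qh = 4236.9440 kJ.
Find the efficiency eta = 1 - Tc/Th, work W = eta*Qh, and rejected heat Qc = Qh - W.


eta = 1 - 376.3070/1030.6520 = 0.6349
W = 0.6349 * 4236.9440 = 2689.9702 kJ
Qc = 4236.9440 - 2689.9702 = 1546.9738 kJ

eta = 63.4885%, W = 2689.9702 kJ, Qc = 1546.9738 kJ


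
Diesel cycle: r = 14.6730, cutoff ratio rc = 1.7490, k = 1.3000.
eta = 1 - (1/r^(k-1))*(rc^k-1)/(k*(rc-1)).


r^(k-1) = 2.2385
rc^k = 2.0684
eta = 0.5098 = 50.9840%

50.9840%


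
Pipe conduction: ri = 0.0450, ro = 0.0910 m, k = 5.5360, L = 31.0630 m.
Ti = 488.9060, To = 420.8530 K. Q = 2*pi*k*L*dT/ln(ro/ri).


dT = 68.0530 K
ln(ro/ri) = 0.7042
Q = 2*pi*5.5360*31.0630*68.0530 / 0.7042 = 104417.2956 W

104417.2956 W


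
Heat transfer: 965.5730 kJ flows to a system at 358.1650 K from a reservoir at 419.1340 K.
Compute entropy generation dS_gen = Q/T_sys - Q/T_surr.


dS_sys = 965.5730/358.1650 = 2.6959 kJ/K
dS_surr = -965.5730/419.1340 = -2.3037 kJ/K
dS_gen = 2.6959 - 2.3037 = 0.3922 kJ/K (irreversible)

dS_gen = 0.3922 kJ/K, irreversible


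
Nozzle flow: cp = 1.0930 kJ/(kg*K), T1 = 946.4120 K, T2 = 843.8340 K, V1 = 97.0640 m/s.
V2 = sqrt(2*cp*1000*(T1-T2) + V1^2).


dT = 102.5780 K
2*cp*1000*dT = 224235.5080
V1^2 = 9421.4201
V2 = sqrt(233656.9281) = 483.3807 m/s

483.3807 m/s


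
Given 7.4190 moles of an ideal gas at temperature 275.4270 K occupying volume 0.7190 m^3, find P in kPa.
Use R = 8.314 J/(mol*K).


P = nRT/V = 7.4190 * 8.314 * 275.4270 / 0.7190
= 16988.7687 / 0.7190 = 23628.3292 Pa = 23.6283 kPa

23.6283 kPa


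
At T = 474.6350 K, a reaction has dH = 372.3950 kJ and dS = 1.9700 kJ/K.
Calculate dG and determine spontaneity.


T*dS = 474.6350 * 1.9700 = 935.0309 kJ
dG = 372.3950 - 935.0309 = -562.6359 kJ (spontaneous)

dG = -562.6359 kJ, spontaneous


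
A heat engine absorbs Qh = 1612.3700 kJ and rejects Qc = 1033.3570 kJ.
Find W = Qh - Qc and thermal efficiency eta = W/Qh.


W = 1612.3700 - 1033.3570 = 579.0130 kJ
eta = 579.0130 / 1612.3700 = 0.3591 = 35.9107%

W = 579.0130 kJ, eta = 35.9107%


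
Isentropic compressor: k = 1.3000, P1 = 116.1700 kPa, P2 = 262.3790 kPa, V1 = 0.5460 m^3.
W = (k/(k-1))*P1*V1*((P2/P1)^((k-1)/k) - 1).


(k-1)/k = 0.2308
(P2/P1)^exp = 1.2069
W = 4.3333 * 116.1700 * 0.5460 * (1.2069 - 1) = 56.8552 kJ

56.8552 kJ


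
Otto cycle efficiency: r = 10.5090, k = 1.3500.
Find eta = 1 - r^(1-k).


r^(k-1) = 2.2780
eta = 1 - 1/2.2780 = 0.5610 = 56.1011%

56.1011%


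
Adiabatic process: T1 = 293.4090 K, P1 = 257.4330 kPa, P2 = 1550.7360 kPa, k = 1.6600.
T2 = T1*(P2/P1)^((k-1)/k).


(k-1)/k = 0.3976
(P2/P1)^exp = 2.0421
T2 = 293.4090 * 2.0421 = 599.1612 K

599.1612 K


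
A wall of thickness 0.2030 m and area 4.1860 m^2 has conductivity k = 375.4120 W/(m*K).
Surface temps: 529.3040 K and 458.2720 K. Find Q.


dT = 71.0320 K
Q = 375.4120 * 4.1860 * 71.0320 / 0.2030 = 549876.7786 W

549876.7786 W


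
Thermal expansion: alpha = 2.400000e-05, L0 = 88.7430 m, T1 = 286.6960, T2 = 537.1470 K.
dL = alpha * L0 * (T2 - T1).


dT = 250.4510 K
dL = 2.400000e-05 * 88.7430 * 250.4510 = 0.533419 m
L_final = 89.276419 m

dL = 0.533419 m


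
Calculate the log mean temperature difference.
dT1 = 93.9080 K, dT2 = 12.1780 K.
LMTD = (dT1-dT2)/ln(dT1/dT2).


dT1/dT2 = 7.7113
ln(dT1/dT2) = 2.0427
LMTD = 81.7300 / 2.0427 = 40.0111 K

40.0111 K


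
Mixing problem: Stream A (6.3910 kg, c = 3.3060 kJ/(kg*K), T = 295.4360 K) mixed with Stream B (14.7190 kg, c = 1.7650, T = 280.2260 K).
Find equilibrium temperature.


num = 13522.1637
den = 47.1077
Tf = 287.0480 K

287.0480 K


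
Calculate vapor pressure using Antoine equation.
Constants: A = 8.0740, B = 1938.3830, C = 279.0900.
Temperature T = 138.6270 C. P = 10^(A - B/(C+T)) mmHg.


C+T = 417.7170
B/(C+T) = 4.6404
log10(P) = 8.0740 - 4.6404 = 3.4336
P = 10^3.4336 = 2713.8034 mmHg

2713.8034 mmHg


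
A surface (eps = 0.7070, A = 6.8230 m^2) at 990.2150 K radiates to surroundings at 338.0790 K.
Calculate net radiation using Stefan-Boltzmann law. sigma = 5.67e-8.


T^4 = 9.6143e+11
Tsurr^4 = 1.3064e+10
Q = 0.7070 * 5.67e-8 * 6.8230 * 9.4837e+11 = 259390.5827 W

259390.5827 W


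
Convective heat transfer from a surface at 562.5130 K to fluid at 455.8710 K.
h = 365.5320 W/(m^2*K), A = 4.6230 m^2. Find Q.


dT = 106.6420 K
Q = 365.5320 * 4.6230 * 106.6420 = 180209.4568 W

180209.4568 W


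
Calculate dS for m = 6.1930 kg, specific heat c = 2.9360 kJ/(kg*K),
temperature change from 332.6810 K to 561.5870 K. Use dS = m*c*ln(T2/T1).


T2/T1 = 1.6881
ln(T2/T1) = 0.5236
dS = 6.1930 * 2.9360 * 0.5236 = 9.5201 kJ/K

9.5201 kJ/K


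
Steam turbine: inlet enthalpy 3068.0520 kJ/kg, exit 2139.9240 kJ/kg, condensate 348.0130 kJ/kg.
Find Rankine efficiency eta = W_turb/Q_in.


W = 928.1280 kJ/kg
Q_in = 2720.0390 kJ/kg
eta = 0.3412 = 34.1219%

eta = 34.1219%


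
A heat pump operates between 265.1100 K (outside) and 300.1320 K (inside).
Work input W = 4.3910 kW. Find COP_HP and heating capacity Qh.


COP = 300.1320 / 35.0220 = 8.5698
Qh = 8.5698 * 4.3910 = 37.6301 kW

COP = 8.5698, Qh = 37.6301 kW


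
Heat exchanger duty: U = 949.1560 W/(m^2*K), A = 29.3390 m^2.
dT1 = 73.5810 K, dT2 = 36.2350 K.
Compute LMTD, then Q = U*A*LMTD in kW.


LMTD = 52.7217 K
Q = 949.1560 * 29.3390 * 52.7217 = 1468155.8098 W = 1468.1558 kW

1468.1558 kW


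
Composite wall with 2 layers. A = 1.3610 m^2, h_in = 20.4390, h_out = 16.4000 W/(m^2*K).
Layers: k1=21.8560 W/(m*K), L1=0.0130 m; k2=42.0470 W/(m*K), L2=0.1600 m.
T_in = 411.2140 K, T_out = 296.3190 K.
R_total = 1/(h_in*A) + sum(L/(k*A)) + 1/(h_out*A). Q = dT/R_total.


R_conv_in = 1/(20.4390*1.3610) = 0.0359
R_1 = 0.0130/(21.8560*1.3610) = 0.0004
R_2 = 0.1600/(42.0470*1.3610) = 0.0028
R_conv_out = 1/(16.4000*1.3610) = 0.0448
R_total = 0.0840 K/W
Q = 114.8950 / 0.0840 = 1368.0639 W

R_total = 0.0840 K/W, Q = 1368.0639 W


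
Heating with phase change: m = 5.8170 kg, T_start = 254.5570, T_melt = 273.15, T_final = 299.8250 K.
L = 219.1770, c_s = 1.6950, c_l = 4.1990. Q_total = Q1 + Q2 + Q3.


Q1 (sensible, solid) = 5.8170 * 1.6950 * 18.5930 = 183.3235 kJ
Q2 (latent) = 5.8170 * 219.1770 = 1274.9526 kJ
Q3 (sensible, liquid) = 5.8170 * 4.1990 * 26.6750 = 651.5524 kJ
Q_total = 2109.8286 kJ

2109.8286 kJ


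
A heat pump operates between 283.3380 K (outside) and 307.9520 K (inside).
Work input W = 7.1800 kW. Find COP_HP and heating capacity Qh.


COP = 307.9520 / 24.6140 = 12.5113
Qh = 12.5113 * 7.1800 = 89.8308 kW

COP = 12.5113, Qh = 89.8308 kW


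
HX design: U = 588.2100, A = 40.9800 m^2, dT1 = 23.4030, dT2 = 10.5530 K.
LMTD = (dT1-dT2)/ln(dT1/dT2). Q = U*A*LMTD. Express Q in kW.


LMTD = 16.1340 K
Q = 588.2100 * 40.9800 * 16.1340 = 388907.9007 W = 388.9079 kW

388.9079 kW


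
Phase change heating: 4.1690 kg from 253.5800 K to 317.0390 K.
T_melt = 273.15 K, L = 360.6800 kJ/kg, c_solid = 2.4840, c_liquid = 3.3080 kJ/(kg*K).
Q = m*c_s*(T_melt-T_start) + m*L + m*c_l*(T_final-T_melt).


Q1 (sensible, solid) = 4.1690 * 2.4840 * 19.5700 = 202.6629 kJ
Q2 (latent) = 4.1690 * 360.6800 = 1503.6749 kJ
Q3 (sensible, liquid) = 4.1690 * 3.3080 * 43.8890 = 605.2755 kJ
Q_total = 2311.6133 kJ

2311.6133 kJ


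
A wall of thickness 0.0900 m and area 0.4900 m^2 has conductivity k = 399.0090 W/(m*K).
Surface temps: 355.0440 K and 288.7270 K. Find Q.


dT = 66.3170 K
Q = 399.0090 * 0.4900 * 66.3170 / 0.0900 = 144065.8792 W

144065.8792 W


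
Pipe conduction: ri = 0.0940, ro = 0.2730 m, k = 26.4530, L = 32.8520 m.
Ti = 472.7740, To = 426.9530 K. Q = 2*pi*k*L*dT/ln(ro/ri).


dT = 45.8210 K
ln(ro/ri) = 1.0662
Q = 2*pi*26.4530*32.8520*45.8210 / 1.0662 = 234666.9143 W

234666.9143 W


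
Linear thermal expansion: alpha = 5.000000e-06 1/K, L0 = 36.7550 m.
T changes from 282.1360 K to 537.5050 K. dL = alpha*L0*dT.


dT = 255.3690 K
dL = 5.000000e-06 * 36.7550 * 255.3690 = 0.046930 m
L_final = 36.801930 m

dL = 0.046930 m


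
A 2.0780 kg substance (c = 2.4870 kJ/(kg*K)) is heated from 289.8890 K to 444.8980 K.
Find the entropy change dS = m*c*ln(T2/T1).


T2/T1 = 1.5347
ln(T2/T1) = 0.4283
dS = 2.0780 * 2.4870 * 0.4283 = 2.2137 kJ/K

2.2137 kJ/K


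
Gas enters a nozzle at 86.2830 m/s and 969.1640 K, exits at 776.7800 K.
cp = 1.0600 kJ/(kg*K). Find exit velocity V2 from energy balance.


dT = 192.3840 K
2*cp*1000*dT = 407854.0800
V1^2 = 7444.7561
V2 = sqrt(415298.8361) = 644.4368 m/s

644.4368 m/s


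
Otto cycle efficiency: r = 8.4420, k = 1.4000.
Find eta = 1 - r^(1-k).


r^(k-1) = 2.3474
eta = 1 - 1/2.3474 = 0.5740 = 57.3988%

57.3988%


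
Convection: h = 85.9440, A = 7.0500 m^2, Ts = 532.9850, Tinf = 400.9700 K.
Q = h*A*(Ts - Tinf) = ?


dT = 132.0150 K
Q = 85.9440 * 7.0500 * 132.0150 = 79988.5750 W

79988.5750 W


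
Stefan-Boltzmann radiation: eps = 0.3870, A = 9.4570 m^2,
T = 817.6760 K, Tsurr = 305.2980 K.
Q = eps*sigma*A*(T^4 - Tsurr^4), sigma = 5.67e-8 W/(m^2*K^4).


T^4 = 4.4702e+11
Tsurr^4 = 8.6875e+09
Q = 0.3870 * 5.67e-8 * 9.4570 * 4.3833e+11 = 90959.7117 W

90959.7117 W


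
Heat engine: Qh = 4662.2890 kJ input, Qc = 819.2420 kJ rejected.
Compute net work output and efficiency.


W = 4662.2890 - 819.2420 = 3843.0470 kJ
eta = 3843.0470 / 4662.2890 = 0.8243 = 82.4283%

W = 3843.0470 kJ, eta = 82.4283%


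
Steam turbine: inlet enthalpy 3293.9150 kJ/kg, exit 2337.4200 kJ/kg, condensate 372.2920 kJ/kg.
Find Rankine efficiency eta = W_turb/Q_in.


W = 956.4950 kJ/kg
Q_in = 2921.6230 kJ/kg
eta = 0.3274 = 32.7385%

eta = 32.7385%


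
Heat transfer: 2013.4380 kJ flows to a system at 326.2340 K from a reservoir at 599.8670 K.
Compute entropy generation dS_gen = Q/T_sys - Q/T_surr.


dS_sys = 2013.4380/326.2340 = 6.1718 kJ/K
dS_surr = -2013.4380/599.8670 = -3.3565 kJ/K
dS_gen = 6.1718 - 3.3565 = 2.8153 kJ/K (irreversible)

dS_gen = 2.8153 kJ/K, irreversible


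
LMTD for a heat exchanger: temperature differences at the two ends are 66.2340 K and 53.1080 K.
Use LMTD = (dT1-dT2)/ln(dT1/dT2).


dT1/dT2 = 1.2472
ln(dT1/dT2) = 0.2209
LMTD = 13.1260 / 0.2209 = 59.4296 K

59.4296 K


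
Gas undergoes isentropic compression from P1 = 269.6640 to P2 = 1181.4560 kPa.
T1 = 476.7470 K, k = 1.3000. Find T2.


(k-1)/k = 0.2308
(P2/P1)^exp = 1.4062
T2 = 476.7470 * 1.4062 = 670.4220 K

670.4220 K


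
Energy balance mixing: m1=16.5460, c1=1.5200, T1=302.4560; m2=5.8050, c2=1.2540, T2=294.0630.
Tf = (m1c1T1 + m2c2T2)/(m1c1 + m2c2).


num = 9747.3670
den = 32.4294
Tf = 300.5720 K

300.5720 K


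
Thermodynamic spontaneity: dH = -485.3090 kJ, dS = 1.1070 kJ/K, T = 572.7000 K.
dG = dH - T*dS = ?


T*dS = 572.7000 * 1.1070 = 633.9789 kJ
dG = -485.3090 - 633.9789 = -1119.2879 kJ (spontaneous)

dG = -1119.2879 kJ, spontaneous


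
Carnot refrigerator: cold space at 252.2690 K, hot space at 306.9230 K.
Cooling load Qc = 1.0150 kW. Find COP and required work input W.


COP = 252.2690 / 54.6540 = 4.6157
W = 1.0150 / 4.6157 = 0.2199 kW

COP = 4.6157, W = 0.2199 kW


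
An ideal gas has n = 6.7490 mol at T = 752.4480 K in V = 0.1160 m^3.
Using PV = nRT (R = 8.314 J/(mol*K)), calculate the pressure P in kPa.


P = nRT/V = 6.7490 * 8.314 * 752.4480 / 0.1160
= 42220.7497 / 0.1160 = 363971.9800 Pa = 363.9720 kPa

363.9720 kPa


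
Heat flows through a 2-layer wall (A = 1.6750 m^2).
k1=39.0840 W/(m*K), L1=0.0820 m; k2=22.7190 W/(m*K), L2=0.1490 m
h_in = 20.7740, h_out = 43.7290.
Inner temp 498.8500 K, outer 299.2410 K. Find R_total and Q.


R_conv_in = 1/(20.7740*1.6750) = 0.0287
R_1 = 0.0820/(39.0840*1.6750) = 0.0013
R_2 = 0.1490/(22.7190*1.6750) = 0.0039
R_conv_out = 1/(43.7290*1.6750) = 0.0137
R_total = 0.0476 K/W
Q = 199.6090 / 0.0476 = 4197.0646 W

R_total = 0.0476 K/W, Q = 4197.0646 W


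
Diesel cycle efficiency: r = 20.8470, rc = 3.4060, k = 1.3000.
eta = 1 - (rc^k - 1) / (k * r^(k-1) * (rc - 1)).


r^(k-1) = 2.4872
rc^k = 4.9195
eta = 0.4962 = 49.6181%

49.6181%


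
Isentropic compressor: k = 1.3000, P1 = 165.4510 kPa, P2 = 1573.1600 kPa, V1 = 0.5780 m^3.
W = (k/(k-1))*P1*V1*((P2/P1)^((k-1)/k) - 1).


(k-1)/k = 0.2308
(P2/P1)^exp = 1.6816
W = 4.3333 * 165.4510 * 0.5780 * (1.6816 - 1) = 282.4443 kJ

282.4443 kJ


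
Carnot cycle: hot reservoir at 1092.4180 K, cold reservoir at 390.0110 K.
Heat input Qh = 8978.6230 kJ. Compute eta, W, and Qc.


eta = 1 - 390.0110/1092.4180 = 0.6430
W = 0.6430 * 8978.6230 = 5773.1085 kJ
Qc = 8978.6230 - 5773.1085 = 3205.5145 kJ

eta = 64.2984%, W = 5773.1085 kJ, Qc = 3205.5145 kJ


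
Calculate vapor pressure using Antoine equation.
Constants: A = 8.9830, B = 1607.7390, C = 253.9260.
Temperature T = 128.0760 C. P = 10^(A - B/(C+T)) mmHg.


C+T = 382.0020
B/(C+T) = 4.2087
log10(P) = 8.9830 - 4.2087 = 4.7743
P = 10^4.7743 = 59467.7076 mmHg

59467.7076 mmHg


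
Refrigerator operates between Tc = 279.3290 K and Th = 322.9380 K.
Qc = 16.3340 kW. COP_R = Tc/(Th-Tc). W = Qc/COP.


COP = 279.3290 / 43.6090 = 6.4053
W = 16.3340 / 6.4053 = 2.5501 kW

COP = 6.4053, W = 2.5501 kW


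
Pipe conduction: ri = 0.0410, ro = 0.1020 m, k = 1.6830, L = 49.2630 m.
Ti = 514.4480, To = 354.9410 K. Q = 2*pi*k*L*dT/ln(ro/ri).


dT = 159.5070 K
ln(ro/ri) = 0.9114
Q = 2*pi*1.6830*49.2630*159.5070 / 0.9114 = 91170.6827 W

91170.6827 W


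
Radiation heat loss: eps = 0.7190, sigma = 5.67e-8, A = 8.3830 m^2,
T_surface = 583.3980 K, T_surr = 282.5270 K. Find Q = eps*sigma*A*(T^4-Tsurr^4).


T^4 = 1.1584e+11
Tsurr^4 = 6.3715e+09
Q = 0.7190 * 5.67e-8 * 8.3830 * 1.0947e+11 = 37411.2272 W

37411.2272 W


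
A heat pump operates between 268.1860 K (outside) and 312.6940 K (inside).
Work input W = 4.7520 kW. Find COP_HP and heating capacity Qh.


COP = 312.6940 / 44.5080 = 7.0256
Qh = 7.0256 * 4.7520 = 33.3855 kW

COP = 7.0256, Qh = 33.3855 kW


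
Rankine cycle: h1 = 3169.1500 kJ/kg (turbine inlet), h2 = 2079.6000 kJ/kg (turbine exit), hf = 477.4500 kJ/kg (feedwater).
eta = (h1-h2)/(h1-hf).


W = 1089.5500 kJ/kg
Q_in = 2691.7000 kJ/kg
eta = 0.4048 = 40.4781%

eta = 40.4781%


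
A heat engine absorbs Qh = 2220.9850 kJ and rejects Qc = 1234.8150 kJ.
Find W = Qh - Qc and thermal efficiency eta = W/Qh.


W = 2220.9850 - 1234.8150 = 986.1700 kJ
eta = 986.1700 / 2220.9850 = 0.4440 = 44.4024%

W = 986.1700 kJ, eta = 44.4024%


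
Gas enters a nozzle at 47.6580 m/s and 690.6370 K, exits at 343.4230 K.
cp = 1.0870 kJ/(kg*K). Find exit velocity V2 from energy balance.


dT = 347.2140 K
2*cp*1000*dT = 754843.2360
V1^2 = 2271.2850
V2 = sqrt(757114.5210) = 870.1233 m/s

870.1233 m/s


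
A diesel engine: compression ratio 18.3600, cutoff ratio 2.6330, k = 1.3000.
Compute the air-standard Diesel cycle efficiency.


r^(k-1) = 2.3942
rc^k = 3.5204
eta = 0.5041 = 50.4128%

50.4128%


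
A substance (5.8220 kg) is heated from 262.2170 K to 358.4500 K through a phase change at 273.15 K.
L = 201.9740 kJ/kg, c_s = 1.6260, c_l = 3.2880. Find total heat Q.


Q1 (sensible, solid) = 5.8220 * 1.6260 * 10.9330 = 103.4980 kJ
Q2 (latent) = 5.8220 * 201.9740 = 1175.8926 kJ
Q3 (sensible, liquid) = 5.8220 * 3.2880 * 85.3000 = 1632.8754 kJ
Q_total = 2912.2660 kJ

2912.2660 kJ


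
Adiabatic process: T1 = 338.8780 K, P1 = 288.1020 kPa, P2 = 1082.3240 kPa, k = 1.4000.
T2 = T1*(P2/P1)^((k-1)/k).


(k-1)/k = 0.2857
(P2/P1)^exp = 1.4596
T2 = 338.8780 * 1.4596 = 494.6239 K

494.6239 K


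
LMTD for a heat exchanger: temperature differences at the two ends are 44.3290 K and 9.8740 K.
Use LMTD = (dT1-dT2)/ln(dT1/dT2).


dT1/dT2 = 4.4895
ln(dT1/dT2) = 1.5017
LMTD = 34.4550 / 1.5017 = 22.9435 K

22.9435 K


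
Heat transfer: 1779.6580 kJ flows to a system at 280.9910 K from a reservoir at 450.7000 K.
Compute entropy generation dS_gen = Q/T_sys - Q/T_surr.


dS_sys = 1779.6580/280.9910 = 6.3335 kJ/K
dS_surr = -1779.6580/450.7000 = -3.9487 kJ/K
dS_gen = 6.3335 - 3.9487 = 2.3849 kJ/K (irreversible)

dS_gen = 2.3849 kJ/K, irreversible


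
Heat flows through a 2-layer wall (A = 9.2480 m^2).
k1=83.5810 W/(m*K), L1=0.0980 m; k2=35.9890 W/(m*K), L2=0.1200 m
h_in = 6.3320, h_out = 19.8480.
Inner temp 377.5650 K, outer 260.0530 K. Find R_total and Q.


R_conv_in = 1/(6.3320*9.2480) = 0.0171
R_1 = 0.0980/(83.5810*9.2480) = 0.0001
R_2 = 0.1200/(35.9890*9.2480) = 0.0004
R_conv_out = 1/(19.8480*9.2480) = 0.0054
R_total = 0.0230 K/W
Q = 117.5120 / 0.0230 = 5106.4862 W

R_total = 0.0230 K/W, Q = 5106.4862 W


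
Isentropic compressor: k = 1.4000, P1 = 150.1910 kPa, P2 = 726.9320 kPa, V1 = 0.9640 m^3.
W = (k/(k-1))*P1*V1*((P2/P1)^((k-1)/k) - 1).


(k-1)/k = 0.2857
(P2/P1)^exp = 1.5692
W = 3.5000 * 150.1910 * 0.9640 * (1.5692 - 1) = 288.4263 kJ

288.4263 kJ


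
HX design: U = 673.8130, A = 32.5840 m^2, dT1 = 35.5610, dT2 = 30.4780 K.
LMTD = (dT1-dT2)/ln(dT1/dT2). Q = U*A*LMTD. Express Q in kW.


LMTD = 32.9542 K
Q = 673.8130 * 32.5840 * 32.9542 = 723526.4812 W = 723.5265 kW

723.5265 kW


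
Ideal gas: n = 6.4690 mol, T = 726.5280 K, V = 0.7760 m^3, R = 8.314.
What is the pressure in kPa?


P = nRT/V = 6.4690 * 8.314 * 726.5280 / 0.7760
= 39075.0487 / 0.7760 = 50354.4442 Pa = 50.3544 kPa

50.3544 kPa


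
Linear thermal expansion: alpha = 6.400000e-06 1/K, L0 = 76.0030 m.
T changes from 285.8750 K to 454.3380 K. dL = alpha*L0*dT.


dT = 168.4630 K
dL = 6.400000e-06 * 76.0030 * 168.4630 = 0.081944 m
L_final = 76.084944 m

dL = 0.081944 m


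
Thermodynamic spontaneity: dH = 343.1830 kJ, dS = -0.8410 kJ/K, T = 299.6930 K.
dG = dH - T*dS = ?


T*dS = 299.6930 * -0.8410 = -252.0418 kJ
dG = 343.1830 + 252.0418 = 595.2248 kJ (non-spontaneous)

dG = 595.2248 kJ, non-spontaneous


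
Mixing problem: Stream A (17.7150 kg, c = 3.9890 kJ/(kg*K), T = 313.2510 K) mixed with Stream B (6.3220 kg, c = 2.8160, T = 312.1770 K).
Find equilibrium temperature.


num = 27693.5339
den = 88.4679
Tf = 313.0349 K

313.0349 K


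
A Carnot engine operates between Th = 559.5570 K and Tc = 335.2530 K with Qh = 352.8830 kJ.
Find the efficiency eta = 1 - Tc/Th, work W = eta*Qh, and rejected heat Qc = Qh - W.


eta = 1 - 335.2530/559.5570 = 0.4009
W = 0.4009 * 352.8830 = 141.4567 kJ
Qc = 352.8830 - 141.4567 = 211.4263 kJ

eta = 40.0860%, W = 141.4567 kJ, Qc = 211.4263 kJ


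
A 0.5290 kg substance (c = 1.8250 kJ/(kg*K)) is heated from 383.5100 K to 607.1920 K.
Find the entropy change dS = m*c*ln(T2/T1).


T2/T1 = 1.5832
ln(T2/T1) = 0.4595
dS = 0.5290 * 1.8250 * 0.4595 = 0.4436 kJ/K

0.4436 kJ/K


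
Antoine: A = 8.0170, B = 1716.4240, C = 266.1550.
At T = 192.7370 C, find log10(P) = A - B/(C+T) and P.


C+T = 458.8920
B/(C+T) = 3.7404
log10(P) = 8.0170 - 3.7404 = 4.2766
P = 10^4.2766 = 18907.4985 mmHg

18907.4985 mmHg


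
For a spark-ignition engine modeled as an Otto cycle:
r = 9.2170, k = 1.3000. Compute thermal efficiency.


r^(k-1) = 1.9470
eta = 1 - 1/1.9470 = 0.4864 = 48.6402%

48.6402%


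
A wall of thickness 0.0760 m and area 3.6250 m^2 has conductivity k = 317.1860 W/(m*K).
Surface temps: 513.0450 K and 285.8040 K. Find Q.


dT = 227.2410 K
Q = 317.1860 * 3.6250 * 227.2410 / 0.0760 = 3437914.8864 W

3437914.8864 W


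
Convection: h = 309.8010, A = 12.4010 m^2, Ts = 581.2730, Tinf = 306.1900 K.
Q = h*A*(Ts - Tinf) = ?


dT = 275.0830 K
Q = 309.8010 * 12.4010 * 275.0830 = 1056825.4782 W

1056825.4782 W


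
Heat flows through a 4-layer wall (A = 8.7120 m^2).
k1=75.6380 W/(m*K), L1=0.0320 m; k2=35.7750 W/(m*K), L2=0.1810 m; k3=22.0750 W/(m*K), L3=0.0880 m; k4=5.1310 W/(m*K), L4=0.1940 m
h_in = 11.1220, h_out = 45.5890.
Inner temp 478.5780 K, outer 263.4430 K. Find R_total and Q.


R_conv_in = 1/(11.1220*8.7120) = 0.0103
R_1 = 0.0320/(75.6380*8.7120) = 4.8561e-05
R_2 = 0.1810/(35.7750*8.7120) = 0.0006
R_3 = 0.0880/(22.0750*8.7120) = 0.0005
R_4 = 0.1940/(5.1310*8.7120) = 0.0043
R_conv_out = 1/(45.5890*8.7120) = 0.0025
R_total = 0.0183 K/W
Q = 215.1350 / 0.0183 = 11778.4943 W

R_total = 0.0183 K/W, Q = 11778.4943 W


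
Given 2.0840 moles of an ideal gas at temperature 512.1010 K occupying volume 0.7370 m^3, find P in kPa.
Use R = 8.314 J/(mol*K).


P = nRT/V = 2.0840 * 8.314 * 512.1010 / 0.7370
= 8872.8545 / 0.7370 = 12039.1513 Pa = 12.0392 kPa

12.0392 kPa


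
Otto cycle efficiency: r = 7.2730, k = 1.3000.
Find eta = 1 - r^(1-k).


r^(k-1) = 1.8135
eta = 1 - 1/1.8135 = 0.4486 = 44.8576%

44.8576%


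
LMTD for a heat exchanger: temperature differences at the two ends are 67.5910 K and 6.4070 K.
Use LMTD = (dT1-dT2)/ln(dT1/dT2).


dT1/dT2 = 10.5496
ln(dT1/dT2) = 2.3561
LMTD = 61.1840 / 2.3561 = 25.9685 K

25.9685 K


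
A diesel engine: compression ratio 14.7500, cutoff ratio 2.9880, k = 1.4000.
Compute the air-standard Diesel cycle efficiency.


r^(k-1) = 2.9344
rc^k = 4.6295
eta = 0.5556 = 55.5590%

55.5590%


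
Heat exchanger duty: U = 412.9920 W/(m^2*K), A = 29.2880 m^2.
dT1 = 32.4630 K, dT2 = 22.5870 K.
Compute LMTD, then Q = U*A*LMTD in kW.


LMTD = 27.2271 K
Q = 412.9920 * 29.2880 * 27.2271 = 329331.4446 W = 329.3314 kW

329.3314 kW


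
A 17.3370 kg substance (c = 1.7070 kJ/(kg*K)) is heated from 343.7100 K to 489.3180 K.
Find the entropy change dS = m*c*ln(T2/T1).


T2/T1 = 1.4236
ln(T2/T1) = 0.3532
dS = 17.3370 * 1.7070 * 0.3532 = 10.4531 kJ/K

10.4531 kJ/K


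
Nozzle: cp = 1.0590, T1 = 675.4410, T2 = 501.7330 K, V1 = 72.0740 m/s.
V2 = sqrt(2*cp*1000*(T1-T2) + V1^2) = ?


dT = 173.7080 K
2*cp*1000*dT = 367913.5440
V1^2 = 5194.6615
V2 = sqrt(373108.2055) = 610.8258 m/s

610.8258 m/s


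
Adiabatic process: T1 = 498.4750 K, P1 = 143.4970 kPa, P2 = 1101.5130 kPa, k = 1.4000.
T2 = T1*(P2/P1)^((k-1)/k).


(k-1)/k = 0.2857
(P2/P1)^exp = 1.7902
T2 = 498.4750 * 1.7902 = 892.3649 K

892.3649 K


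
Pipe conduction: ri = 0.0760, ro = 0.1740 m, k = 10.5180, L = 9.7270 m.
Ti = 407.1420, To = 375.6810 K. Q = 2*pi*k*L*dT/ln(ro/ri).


dT = 31.4610 K
ln(ro/ri) = 0.8283
Q = 2*pi*10.5180*9.7270*31.4610 / 0.8283 = 24415.4818 W

24415.4818 W


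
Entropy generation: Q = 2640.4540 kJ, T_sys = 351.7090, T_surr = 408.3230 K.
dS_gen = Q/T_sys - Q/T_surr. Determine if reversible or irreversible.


dS_sys = 2640.4540/351.7090 = 7.5075 kJ/K
dS_surr = -2640.4540/408.3230 = -6.4666 kJ/K
dS_gen = 7.5075 - 6.4666 = 1.0409 kJ/K (irreversible)

dS_gen = 1.0409 kJ/K, irreversible


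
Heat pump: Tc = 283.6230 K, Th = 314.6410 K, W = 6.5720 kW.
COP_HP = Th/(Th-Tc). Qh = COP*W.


COP = 314.6410 / 31.0180 = 10.1438
Qh = 10.1438 * 6.5720 = 66.6652 kW

COP = 10.1438, Qh = 66.6652 kW


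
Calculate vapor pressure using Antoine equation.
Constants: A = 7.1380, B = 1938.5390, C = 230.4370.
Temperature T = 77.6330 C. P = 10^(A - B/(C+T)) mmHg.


C+T = 308.0700
B/(C+T) = 6.2925
log10(P) = 7.1380 - 6.2925 = 0.8455
P = 10^0.8455 = 7.0060 mmHg

7.0060 mmHg


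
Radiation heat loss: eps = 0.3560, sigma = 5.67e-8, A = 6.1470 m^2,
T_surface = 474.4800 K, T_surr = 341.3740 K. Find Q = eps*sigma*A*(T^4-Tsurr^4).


T^4 = 5.0684e+10
Tsurr^4 = 1.3581e+10
Q = 0.3560 * 5.67e-8 * 6.1470 * 3.7103e+10 = 4603.7316 W

4603.7316 W


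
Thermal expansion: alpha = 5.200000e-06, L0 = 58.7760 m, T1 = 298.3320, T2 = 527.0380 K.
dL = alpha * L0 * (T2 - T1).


dT = 228.7060 K
dL = 5.200000e-06 * 58.7760 * 228.7060 = 0.069901 m
L_final = 58.845901 m

dL = 0.069901 m


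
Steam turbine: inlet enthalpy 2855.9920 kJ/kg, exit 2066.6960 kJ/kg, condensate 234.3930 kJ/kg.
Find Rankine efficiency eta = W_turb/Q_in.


W = 789.2960 kJ/kg
Q_in = 2621.5990 kJ/kg
eta = 0.3011 = 30.1074%

eta = 30.1074%


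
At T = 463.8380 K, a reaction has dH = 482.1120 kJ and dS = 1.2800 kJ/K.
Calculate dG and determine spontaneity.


T*dS = 463.8380 * 1.2800 = 593.7126 kJ
dG = 482.1120 - 593.7126 = -111.6006 kJ (spontaneous)

dG = -111.6006 kJ, spontaneous


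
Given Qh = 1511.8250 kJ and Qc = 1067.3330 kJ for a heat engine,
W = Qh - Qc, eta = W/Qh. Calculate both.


W = 1511.8250 - 1067.3330 = 444.4920 kJ
eta = 444.4920 / 1511.8250 = 0.2940 = 29.4010%

W = 444.4920 kJ, eta = 29.4010%


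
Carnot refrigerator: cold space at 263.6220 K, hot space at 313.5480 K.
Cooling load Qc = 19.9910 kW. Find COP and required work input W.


COP = 263.6220 / 49.9260 = 5.2803
W = 19.9910 / 5.2803 = 3.7860 kW

COP = 5.2803, W = 3.7860 kW


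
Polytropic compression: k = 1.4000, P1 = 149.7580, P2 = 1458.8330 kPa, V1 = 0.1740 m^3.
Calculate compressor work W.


(k-1)/k = 0.2857
(P2/P1)^exp = 1.9163
W = 3.5000 * 149.7580 * 0.1740 * (1.9163 - 1) = 83.5682 kJ

83.5682 kJ


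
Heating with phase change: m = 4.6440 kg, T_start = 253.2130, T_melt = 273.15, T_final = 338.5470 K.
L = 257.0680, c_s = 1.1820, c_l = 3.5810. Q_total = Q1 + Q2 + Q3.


Q1 (sensible, solid) = 4.6440 * 1.1820 * 19.9370 = 109.4383 kJ
Q2 (latent) = 4.6440 * 257.0680 = 1193.8238 kJ
Q3 (sensible, liquid) = 4.6440 * 3.5810 * 65.3970 = 1087.5628 kJ
Q_total = 2390.8250 kJ

2390.8250 kJ


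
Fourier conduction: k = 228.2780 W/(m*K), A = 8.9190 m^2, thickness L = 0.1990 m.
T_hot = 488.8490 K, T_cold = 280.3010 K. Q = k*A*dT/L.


dT = 208.5480 K
Q = 228.2780 * 8.9190 * 208.5480 / 0.1990 = 2133699.1083 W

2133699.1083 W


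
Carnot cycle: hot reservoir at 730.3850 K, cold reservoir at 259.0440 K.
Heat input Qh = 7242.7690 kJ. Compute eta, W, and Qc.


eta = 1 - 259.0440/730.3850 = 0.6453
W = 0.6453 * 7242.7690 = 4673.9925 kJ
Qc = 7242.7690 - 4673.9925 = 2568.7765 kJ

eta = 64.5332%, W = 4673.9925 kJ, Qc = 2568.7765 kJ


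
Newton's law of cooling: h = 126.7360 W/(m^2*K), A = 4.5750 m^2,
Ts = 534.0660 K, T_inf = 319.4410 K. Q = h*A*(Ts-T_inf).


dT = 214.6250 K
Q = 126.7360 * 4.5750 * 214.6250 = 124443.2666 W

124443.2666 W


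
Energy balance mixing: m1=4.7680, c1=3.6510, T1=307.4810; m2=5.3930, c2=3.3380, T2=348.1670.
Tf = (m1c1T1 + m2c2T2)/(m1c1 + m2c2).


num = 11620.2639
den = 35.4098
Tf = 328.1652 K

328.1652 K


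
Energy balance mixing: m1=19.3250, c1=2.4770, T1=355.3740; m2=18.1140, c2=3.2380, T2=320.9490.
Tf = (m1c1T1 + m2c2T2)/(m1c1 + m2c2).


num = 35835.7156
den = 106.5212
Tf = 336.4188 K

336.4188 K


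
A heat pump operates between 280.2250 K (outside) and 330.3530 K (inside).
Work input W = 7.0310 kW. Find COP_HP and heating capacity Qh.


COP = 330.3530 / 50.1280 = 6.5902
Qh = 6.5902 * 7.0310 = 46.3356 kW

COP = 6.5902, Qh = 46.3356 kW


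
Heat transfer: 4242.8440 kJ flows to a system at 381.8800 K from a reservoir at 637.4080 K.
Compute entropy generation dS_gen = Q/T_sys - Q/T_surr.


dS_sys = 4242.8440/381.8800 = 11.1104 kJ/K
dS_surr = -4242.8440/637.4080 = -6.6564 kJ/K
dS_gen = 11.1104 - 6.6564 = 4.4540 kJ/K (irreversible)

dS_gen = 4.4540 kJ/K, irreversible


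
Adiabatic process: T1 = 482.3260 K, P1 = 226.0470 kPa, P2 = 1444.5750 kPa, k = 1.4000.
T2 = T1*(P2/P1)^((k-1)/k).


(k-1)/k = 0.2857
(P2/P1)^exp = 1.6988
T2 = 482.3260 * 1.6988 = 819.3988 K

819.3988 K


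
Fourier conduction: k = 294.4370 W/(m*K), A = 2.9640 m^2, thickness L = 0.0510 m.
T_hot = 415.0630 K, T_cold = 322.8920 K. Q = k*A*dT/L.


dT = 92.1710 K
Q = 294.4370 * 2.9640 * 92.1710 / 0.0510 = 1577228.8291 W

1577228.8291 W


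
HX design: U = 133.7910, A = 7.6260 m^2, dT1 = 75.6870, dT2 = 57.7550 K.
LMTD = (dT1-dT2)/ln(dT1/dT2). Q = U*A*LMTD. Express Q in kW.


LMTD = 66.3174 K
Q = 133.7910 * 7.6260 * 66.3174 = 67663.0207 W = 67.6630 kW

67.6630 kW


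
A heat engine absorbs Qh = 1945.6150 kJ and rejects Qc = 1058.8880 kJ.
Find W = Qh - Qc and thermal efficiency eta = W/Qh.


W = 1945.6150 - 1058.8880 = 886.7270 kJ
eta = 886.7270 / 1945.6150 = 0.4558 = 45.5757%

W = 886.7270 kJ, eta = 45.5757%
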